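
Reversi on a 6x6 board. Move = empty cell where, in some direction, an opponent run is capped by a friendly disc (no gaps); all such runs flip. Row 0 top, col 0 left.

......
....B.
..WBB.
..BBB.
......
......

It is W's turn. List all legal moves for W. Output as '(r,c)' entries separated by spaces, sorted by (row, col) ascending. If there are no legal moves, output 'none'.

(0,3): no bracket -> illegal
(0,4): no bracket -> illegal
(0,5): no bracket -> illegal
(1,2): no bracket -> illegal
(1,3): no bracket -> illegal
(1,5): no bracket -> illegal
(2,1): no bracket -> illegal
(2,5): flips 2 -> legal
(3,1): no bracket -> illegal
(3,5): no bracket -> illegal
(4,1): no bracket -> illegal
(4,2): flips 1 -> legal
(4,3): no bracket -> illegal
(4,4): flips 1 -> legal
(4,5): no bracket -> illegal

Answer: (2,5) (4,2) (4,4)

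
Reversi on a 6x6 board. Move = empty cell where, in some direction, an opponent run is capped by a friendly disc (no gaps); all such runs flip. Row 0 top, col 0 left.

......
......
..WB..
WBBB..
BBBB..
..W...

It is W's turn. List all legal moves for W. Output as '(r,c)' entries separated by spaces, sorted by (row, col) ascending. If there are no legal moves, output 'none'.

Answer: (2,4) (3,4) (4,4) (5,0)

Derivation:
(1,2): no bracket -> illegal
(1,3): no bracket -> illegal
(1,4): no bracket -> illegal
(2,0): no bracket -> illegal
(2,1): no bracket -> illegal
(2,4): flips 1 -> legal
(3,4): flips 4 -> legal
(4,4): flips 1 -> legal
(5,0): flips 1 -> legal
(5,1): no bracket -> illegal
(5,3): no bracket -> illegal
(5,4): no bracket -> illegal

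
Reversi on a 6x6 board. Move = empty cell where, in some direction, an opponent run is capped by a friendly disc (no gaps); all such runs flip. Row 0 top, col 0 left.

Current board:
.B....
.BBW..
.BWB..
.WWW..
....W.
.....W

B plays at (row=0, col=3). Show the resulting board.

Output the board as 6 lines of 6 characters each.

Place B at (0,3); scan 8 dirs for brackets.
Dir NW: edge -> no flip
Dir N: edge -> no flip
Dir NE: edge -> no flip
Dir W: first cell '.' (not opp) -> no flip
Dir E: first cell '.' (not opp) -> no flip
Dir SW: first cell 'B' (not opp) -> no flip
Dir S: opp run (1,3) capped by B -> flip
Dir SE: first cell '.' (not opp) -> no flip
All flips: (1,3)

Answer: .B.B..
.BBB..
.BWB..
.WWW..
....W.
.....W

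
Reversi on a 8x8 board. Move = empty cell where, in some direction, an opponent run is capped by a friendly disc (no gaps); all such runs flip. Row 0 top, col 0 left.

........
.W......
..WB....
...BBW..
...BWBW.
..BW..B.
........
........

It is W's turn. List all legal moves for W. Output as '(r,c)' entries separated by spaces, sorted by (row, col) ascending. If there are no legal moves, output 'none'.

(1,2): no bracket -> illegal
(1,3): flips 3 -> legal
(1,4): no bracket -> illegal
(2,4): flips 2 -> legal
(2,5): no bracket -> illegal
(3,2): flips 2 -> legal
(3,6): no bracket -> illegal
(4,1): no bracket -> illegal
(4,2): flips 1 -> legal
(4,7): no bracket -> illegal
(5,1): flips 1 -> legal
(5,4): no bracket -> illegal
(5,5): flips 1 -> legal
(5,7): no bracket -> illegal
(6,1): no bracket -> illegal
(6,2): no bracket -> illegal
(6,3): no bracket -> illegal
(6,5): no bracket -> illegal
(6,6): flips 1 -> legal
(6,7): no bracket -> illegal

Answer: (1,3) (2,4) (3,2) (4,2) (5,1) (5,5) (6,6)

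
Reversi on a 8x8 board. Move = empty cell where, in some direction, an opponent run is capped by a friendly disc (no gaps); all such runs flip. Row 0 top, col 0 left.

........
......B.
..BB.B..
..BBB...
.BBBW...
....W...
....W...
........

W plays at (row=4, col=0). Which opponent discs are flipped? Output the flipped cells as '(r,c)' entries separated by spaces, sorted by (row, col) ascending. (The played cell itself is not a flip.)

Dir NW: edge -> no flip
Dir N: first cell '.' (not opp) -> no flip
Dir NE: first cell '.' (not opp) -> no flip
Dir W: edge -> no flip
Dir E: opp run (4,1) (4,2) (4,3) capped by W -> flip
Dir SW: edge -> no flip
Dir S: first cell '.' (not opp) -> no flip
Dir SE: first cell '.' (not opp) -> no flip

Answer: (4,1) (4,2) (4,3)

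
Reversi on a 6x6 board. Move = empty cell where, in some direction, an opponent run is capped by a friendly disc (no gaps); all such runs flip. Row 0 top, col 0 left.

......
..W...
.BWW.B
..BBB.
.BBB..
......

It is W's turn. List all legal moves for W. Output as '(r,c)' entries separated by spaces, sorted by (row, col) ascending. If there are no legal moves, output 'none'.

(1,0): no bracket -> illegal
(1,1): no bracket -> illegal
(1,4): no bracket -> illegal
(1,5): no bracket -> illegal
(2,0): flips 1 -> legal
(2,4): no bracket -> illegal
(3,0): flips 1 -> legal
(3,1): no bracket -> illegal
(3,5): no bracket -> illegal
(4,0): no bracket -> illegal
(4,4): flips 1 -> legal
(4,5): flips 1 -> legal
(5,0): flips 2 -> legal
(5,1): no bracket -> illegal
(5,2): flips 2 -> legal
(5,3): flips 2 -> legal
(5,4): no bracket -> illegal

Answer: (2,0) (3,0) (4,4) (4,5) (5,0) (5,2) (5,3)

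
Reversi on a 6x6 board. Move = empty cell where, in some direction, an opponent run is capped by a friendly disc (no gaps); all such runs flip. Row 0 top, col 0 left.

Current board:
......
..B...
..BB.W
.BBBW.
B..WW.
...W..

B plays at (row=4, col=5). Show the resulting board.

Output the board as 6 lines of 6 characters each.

Answer: ......
..B...
..BB.W
.BBBB.
B..WWB
...W..

Derivation:
Place B at (4,5); scan 8 dirs for brackets.
Dir NW: opp run (3,4) capped by B -> flip
Dir N: first cell '.' (not opp) -> no flip
Dir NE: edge -> no flip
Dir W: opp run (4,4) (4,3), next='.' -> no flip
Dir E: edge -> no flip
Dir SW: first cell '.' (not opp) -> no flip
Dir S: first cell '.' (not opp) -> no flip
Dir SE: edge -> no flip
All flips: (3,4)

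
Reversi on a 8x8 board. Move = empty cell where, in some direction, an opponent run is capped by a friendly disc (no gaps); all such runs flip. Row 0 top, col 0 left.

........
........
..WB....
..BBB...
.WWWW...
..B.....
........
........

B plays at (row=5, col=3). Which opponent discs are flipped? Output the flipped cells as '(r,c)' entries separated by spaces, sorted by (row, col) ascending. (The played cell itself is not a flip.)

Dir NW: opp run (4,2), next='.' -> no flip
Dir N: opp run (4,3) capped by B -> flip
Dir NE: opp run (4,4), next='.' -> no flip
Dir W: first cell 'B' (not opp) -> no flip
Dir E: first cell '.' (not opp) -> no flip
Dir SW: first cell '.' (not opp) -> no flip
Dir S: first cell '.' (not opp) -> no flip
Dir SE: first cell '.' (not opp) -> no flip

Answer: (4,3)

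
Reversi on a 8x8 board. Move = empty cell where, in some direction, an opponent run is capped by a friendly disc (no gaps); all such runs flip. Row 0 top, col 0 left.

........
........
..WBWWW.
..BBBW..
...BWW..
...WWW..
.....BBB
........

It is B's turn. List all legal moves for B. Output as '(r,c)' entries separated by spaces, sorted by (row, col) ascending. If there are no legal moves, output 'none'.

Answer: (1,1) (1,2) (1,4) (1,5) (1,6) (2,1) (2,7) (3,6) (4,6) (5,6) (6,3) (6,4)

Derivation:
(1,1): flips 1 -> legal
(1,2): flips 1 -> legal
(1,3): no bracket -> illegal
(1,4): flips 1 -> legal
(1,5): flips 5 -> legal
(1,6): flips 1 -> legal
(1,7): no bracket -> illegal
(2,1): flips 1 -> legal
(2,7): flips 3 -> legal
(3,1): no bracket -> illegal
(3,6): flips 1 -> legal
(3,7): no bracket -> illegal
(4,2): no bracket -> illegal
(4,6): flips 2 -> legal
(5,2): no bracket -> illegal
(5,6): flips 1 -> legal
(6,2): no bracket -> illegal
(6,3): flips 1 -> legal
(6,4): flips 2 -> legal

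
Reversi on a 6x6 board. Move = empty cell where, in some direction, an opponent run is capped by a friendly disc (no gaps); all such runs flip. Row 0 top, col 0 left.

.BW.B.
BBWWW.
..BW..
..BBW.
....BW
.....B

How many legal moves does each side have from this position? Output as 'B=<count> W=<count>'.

Answer: B=5 W=8

Derivation:
-- B to move --
(0,3): flips 3 -> legal
(0,5): flips 2 -> legal
(1,5): flips 3 -> legal
(2,1): no bracket -> illegal
(2,4): flips 3 -> legal
(2,5): no bracket -> illegal
(3,5): flips 2 -> legal
(4,3): no bracket -> illegal
(5,4): no bracket -> illegal
B mobility = 5
-- W to move --
(0,0): flips 1 -> legal
(0,3): no bracket -> illegal
(0,5): no bracket -> illegal
(1,5): no bracket -> illegal
(2,0): flips 1 -> legal
(2,1): flips 1 -> legal
(2,4): no bracket -> illegal
(3,1): flips 3 -> legal
(3,5): no bracket -> illegal
(4,1): flips 1 -> legal
(4,2): flips 2 -> legal
(4,3): flips 2 -> legal
(5,3): no bracket -> illegal
(5,4): flips 1 -> legal
W mobility = 8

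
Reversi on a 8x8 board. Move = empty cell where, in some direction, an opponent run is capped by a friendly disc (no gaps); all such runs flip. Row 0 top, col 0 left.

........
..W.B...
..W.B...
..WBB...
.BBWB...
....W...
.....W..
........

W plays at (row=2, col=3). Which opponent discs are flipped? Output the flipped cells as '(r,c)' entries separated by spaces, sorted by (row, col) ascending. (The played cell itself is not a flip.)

Dir NW: first cell 'W' (not opp) -> no flip
Dir N: first cell '.' (not opp) -> no flip
Dir NE: opp run (1,4), next='.' -> no flip
Dir W: first cell 'W' (not opp) -> no flip
Dir E: opp run (2,4), next='.' -> no flip
Dir SW: first cell 'W' (not opp) -> no flip
Dir S: opp run (3,3) capped by W -> flip
Dir SE: opp run (3,4), next='.' -> no flip

Answer: (3,3)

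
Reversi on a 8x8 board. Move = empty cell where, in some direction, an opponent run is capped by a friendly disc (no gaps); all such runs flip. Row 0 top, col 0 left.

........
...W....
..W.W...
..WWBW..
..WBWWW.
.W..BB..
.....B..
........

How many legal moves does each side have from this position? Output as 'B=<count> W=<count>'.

Answer: B=11 W=7

Derivation:
-- B to move --
(0,2): no bracket -> illegal
(0,3): no bracket -> illegal
(0,4): no bracket -> illegal
(1,1): flips 3 -> legal
(1,2): no bracket -> illegal
(1,4): flips 1 -> legal
(1,5): no bracket -> illegal
(2,1): flips 1 -> legal
(2,3): flips 1 -> legal
(2,5): flips 2 -> legal
(2,6): no bracket -> illegal
(3,1): flips 2 -> legal
(3,6): flips 2 -> legal
(3,7): flips 1 -> legal
(4,0): no bracket -> illegal
(4,1): flips 1 -> legal
(4,7): flips 3 -> legal
(5,0): no bracket -> illegal
(5,2): no bracket -> illegal
(5,3): no bracket -> illegal
(5,6): flips 1 -> legal
(5,7): no bracket -> illegal
(6,0): no bracket -> illegal
(6,1): no bracket -> illegal
(6,2): no bracket -> illegal
B mobility = 11
-- W to move --
(2,3): flips 1 -> legal
(2,5): no bracket -> illegal
(5,2): no bracket -> illegal
(5,3): flips 1 -> legal
(5,6): no bracket -> illegal
(6,3): flips 1 -> legal
(6,4): flips 2 -> legal
(6,6): flips 1 -> legal
(7,4): no bracket -> illegal
(7,5): flips 2 -> legal
(7,6): flips 3 -> legal
W mobility = 7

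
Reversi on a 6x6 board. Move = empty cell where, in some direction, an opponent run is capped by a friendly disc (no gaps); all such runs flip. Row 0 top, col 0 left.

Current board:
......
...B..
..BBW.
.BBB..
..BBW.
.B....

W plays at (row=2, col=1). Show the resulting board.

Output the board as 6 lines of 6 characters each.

Answer: ......
...B..
.WWWW.
.BBB..
..BBW.
.B....

Derivation:
Place W at (2,1); scan 8 dirs for brackets.
Dir NW: first cell '.' (not opp) -> no flip
Dir N: first cell '.' (not opp) -> no flip
Dir NE: first cell '.' (not opp) -> no flip
Dir W: first cell '.' (not opp) -> no flip
Dir E: opp run (2,2) (2,3) capped by W -> flip
Dir SW: first cell '.' (not opp) -> no flip
Dir S: opp run (3,1), next='.' -> no flip
Dir SE: opp run (3,2) (4,3), next='.' -> no flip
All flips: (2,2) (2,3)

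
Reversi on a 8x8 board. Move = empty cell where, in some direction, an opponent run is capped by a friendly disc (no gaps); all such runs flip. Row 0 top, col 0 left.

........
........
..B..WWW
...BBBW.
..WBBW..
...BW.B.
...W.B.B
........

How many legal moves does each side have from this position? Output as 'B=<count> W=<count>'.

Answer: B=11 W=7

Derivation:
-- B to move --
(1,4): no bracket -> illegal
(1,5): flips 1 -> legal
(1,6): flips 1 -> legal
(1,7): flips 1 -> legal
(2,4): no bracket -> illegal
(3,1): flips 1 -> legal
(3,2): no bracket -> illegal
(3,7): flips 1 -> legal
(4,1): flips 1 -> legal
(4,6): flips 1 -> legal
(4,7): no bracket -> illegal
(5,1): flips 1 -> legal
(5,2): no bracket -> illegal
(5,5): flips 2 -> legal
(6,2): no bracket -> illegal
(6,4): flips 1 -> legal
(7,2): no bracket -> illegal
(7,3): flips 1 -> legal
(7,4): no bracket -> illegal
B mobility = 11
-- W to move --
(1,1): no bracket -> illegal
(1,2): no bracket -> illegal
(1,3): no bracket -> illegal
(2,1): no bracket -> illegal
(2,3): flips 4 -> legal
(2,4): flips 3 -> legal
(3,1): no bracket -> illegal
(3,2): flips 4 -> legal
(4,6): no bracket -> illegal
(4,7): no bracket -> illegal
(5,2): flips 3 -> legal
(5,5): no bracket -> illegal
(5,7): no bracket -> illegal
(6,2): flips 3 -> legal
(6,4): flips 1 -> legal
(6,6): no bracket -> illegal
(7,4): no bracket -> illegal
(7,5): no bracket -> illegal
(7,6): flips 1 -> legal
(7,7): no bracket -> illegal
W mobility = 7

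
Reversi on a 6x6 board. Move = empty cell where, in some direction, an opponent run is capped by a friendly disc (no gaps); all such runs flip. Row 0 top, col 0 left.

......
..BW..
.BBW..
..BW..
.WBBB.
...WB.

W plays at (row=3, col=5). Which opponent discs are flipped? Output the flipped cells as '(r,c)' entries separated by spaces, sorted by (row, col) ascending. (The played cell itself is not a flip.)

Dir NW: first cell '.' (not opp) -> no flip
Dir N: first cell '.' (not opp) -> no flip
Dir NE: edge -> no flip
Dir W: first cell '.' (not opp) -> no flip
Dir E: edge -> no flip
Dir SW: opp run (4,4) capped by W -> flip
Dir S: first cell '.' (not opp) -> no flip
Dir SE: edge -> no flip

Answer: (4,4)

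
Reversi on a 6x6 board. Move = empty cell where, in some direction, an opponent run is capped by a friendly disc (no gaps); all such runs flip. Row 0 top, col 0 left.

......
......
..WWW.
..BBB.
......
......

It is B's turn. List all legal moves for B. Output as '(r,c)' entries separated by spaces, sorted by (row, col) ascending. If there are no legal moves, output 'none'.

Answer: (1,1) (1,2) (1,3) (1,4) (1,5)

Derivation:
(1,1): flips 1 -> legal
(1,2): flips 2 -> legal
(1,3): flips 1 -> legal
(1,4): flips 2 -> legal
(1,5): flips 1 -> legal
(2,1): no bracket -> illegal
(2,5): no bracket -> illegal
(3,1): no bracket -> illegal
(3,5): no bracket -> illegal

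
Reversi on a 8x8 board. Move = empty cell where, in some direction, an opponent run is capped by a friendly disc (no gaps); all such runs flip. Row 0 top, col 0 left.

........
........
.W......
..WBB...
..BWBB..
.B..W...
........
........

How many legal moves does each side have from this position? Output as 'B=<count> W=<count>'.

Answer: B=6 W=8

Derivation:
-- B to move --
(1,0): no bracket -> illegal
(1,1): no bracket -> illegal
(1,2): no bracket -> illegal
(2,0): no bracket -> illegal
(2,2): flips 1 -> legal
(2,3): no bracket -> illegal
(3,0): no bracket -> illegal
(3,1): flips 1 -> legal
(4,1): no bracket -> illegal
(5,2): flips 1 -> legal
(5,3): flips 1 -> legal
(5,5): no bracket -> illegal
(6,3): flips 1 -> legal
(6,4): flips 1 -> legal
(6,5): no bracket -> illegal
B mobility = 6
-- W to move --
(2,2): no bracket -> illegal
(2,3): flips 1 -> legal
(2,4): flips 2 -> legal
(2,5): flips 1 -> legal
(3,1): no bracket -> illegal
(3,5): flips 2 -> legal
(3,6): flips 1 -> legal
(4,0): no bracket -> illegal
(4,1): flips 1 -> legal
(4,6): flips 2 -> legal
(5,0): no bracket -> illegal
(5,2): flips 1 -> legal
(5,3): no bracket -> illegal
(5,5): no bracket -> illegal
(5,6): no bracket -> illegal
(6,0): no bracket -> illegal
(6,1): no bracket -> illegal
(6,2): no bracket -> illegal
W mobility = 8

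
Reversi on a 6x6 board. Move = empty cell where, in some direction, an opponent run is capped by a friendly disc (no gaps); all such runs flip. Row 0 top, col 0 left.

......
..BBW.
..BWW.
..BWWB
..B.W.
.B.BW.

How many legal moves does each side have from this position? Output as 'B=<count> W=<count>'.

Answer: B=6 W=8

Derivation:
-- B to move --
(0,3): no bracket -> illegal
(0,4): no bracket -> illegal
(0,5): flips 2 -> legal
(1,5): flips 3 -> legal
(2,5): flips 2 -> legal
(4,3): flips 2 -> legal
(4,5): flips 2 -> legal
(5,5): flips 3 -> legal
B mobility = 6
-- W to move --
(0,1): flips 1 -> legal
(0,2): flips 1 -> legal
(0,3): flips 1 -> legal
(0,4): no bracket -> illegal
(1,1): flips 3 -> legal
(2,1): flips 1 -> legal
(2,5): no bracket -> illegal
(3,1): flips 1 -> legal
(4,0): no bracket -> illegal
(4,1): flips 1 -> legal
(4,3): no bracket -> illegal
(4,5): no bracket -> illegal
(5,0): no bracket -> illegal
(5,2): flips 1 -> legal
W mobility = 8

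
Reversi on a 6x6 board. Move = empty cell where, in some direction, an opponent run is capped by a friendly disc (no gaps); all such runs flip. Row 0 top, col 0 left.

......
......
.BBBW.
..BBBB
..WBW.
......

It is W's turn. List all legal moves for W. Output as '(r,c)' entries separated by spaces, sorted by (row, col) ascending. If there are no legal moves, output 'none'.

(1,0): no bracket -> illegal
(1,1): flips 2 -> legal
(1,2): flips 2 -> legal
(1,3): no bracket -> illegal
(1,4): no bracket -> illegal
(2,0): flips 3 -> legal
(2,5): no bracket -> illegal
(3,0): no bracket -> illegal
(3,1): no bracket -> illegal
(4,1): no bracket -> illegal
(4,5): no bracket -> illegal
(5,2): no bracket -> illegal
(5,3): no bracket -> illegal
(5,4): no bracket -> illegal

Answer: (1,1) (1,2) (2,0)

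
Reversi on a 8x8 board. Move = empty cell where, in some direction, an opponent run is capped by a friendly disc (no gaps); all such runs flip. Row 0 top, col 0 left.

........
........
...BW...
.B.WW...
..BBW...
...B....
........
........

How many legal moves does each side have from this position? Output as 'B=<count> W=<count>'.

-- B to move --
(1,3): no bracket -> illegal
(1,4): no bracket -> illegal
(1,5): flips 2 -> legal
(2,2): no bracket -> illegal
(2,5): flips 2 -> legal
(3,2): no bracket -> illegal
(3,5): flips 1 -> legal
(4,5): flips 2 -> legal
(5,4): no bracket -> illegal
(5,5): no bracket -> illegal
B mobility = 4
-- W to move --
(1,2): flips 1 -> legal
(1,3): flips 1 -> legal
(1,4): no bracket -> illegal
(2,0): no bracket -> illegal
(2,1): no bracket -> illegal
(2,2): flips 1 -> legal
(3,0): no bracket -> illegal
(3,2): no bracket -> illegal
(4,0): no bracket -> illegal
(4,1): flips 2 -> legal
(5,1): flips 1 -> legal
(5,2): flips 1 -> legal
(5,4): no bracket -> illegal
(6,2): flips 1 -> legal
(6,3): flips 2 -> legal
(6,4): no bracket -> illegal
W mobility = 8

Answer: B=4 W=8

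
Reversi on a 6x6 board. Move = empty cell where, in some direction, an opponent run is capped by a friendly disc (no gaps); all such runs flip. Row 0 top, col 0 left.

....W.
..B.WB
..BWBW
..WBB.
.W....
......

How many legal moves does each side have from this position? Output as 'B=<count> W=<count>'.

-- B to move --
(0,3): no bracket -> illegal
(0,5): no bracket -> illegal
(1,3): flips 2 -> legal
(2,1): no bracket -> illegal
(3,0): no bracket -> illegal
(3,1): flips 1 -> legal
(3,5): flips 1 -> legal
(4,0): no bracket -> illegal
(4,2): flips 1 -> legal
(4,3): no bracket -> illegal
(5,0): no bracket -> illegal
(5,1): no bracket -> illegal
(5,2): no bracket -> illegal
B mobility = 4
-- W to move --
(0,1): flips 1 -> legal
(0,2): flips 2 -> legal
(0,3): no bracket -> illegal
(0,5): flips 1 -> legal
(1,1): no bracket -> illegal
(1,3): no bracket -> illegal
(2,1): flips 1 -> legal
(3,1): no bracket -> illegal
(3,5): flips 2 -> legal
(4,2): no bracket -> illegal
(4,3): flips 2 -> legal
(4,4): flips 2 -> legal
(4,5): flips 1 -> legal
W mobility = 8

Answer: B=4 W=8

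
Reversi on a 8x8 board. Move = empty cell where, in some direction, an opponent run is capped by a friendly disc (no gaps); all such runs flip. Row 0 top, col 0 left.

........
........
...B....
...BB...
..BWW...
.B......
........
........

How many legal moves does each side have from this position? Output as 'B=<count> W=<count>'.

Answer: B=5 W=5

Derivation:
-- B to move --
(3,2): no bracket -> illegal
(3,5): no bracket -> illegal
(4,5): flips 2 -> legal
(5,2): flips 1 -> legal
(5,3): flips 1 -> legal
(5,4): flips 1 -> legal
(5,5): flips 1 -> legal
B mobility = 5
-- W to move --
(1,2): no bracket -> illegal
(1,3): flips 2 -> legal
(1,4): no bracket -> illegal
(2,2): flips 1 -> legal
(2,4): flips 1 -> legal
(2,5): flips 1 -> legal
(3,1): no bracket -> illegal
(3,2): no bracket -> illegal
(3,5): no bracket -> illegal
(4,0): no bracket -> illegal
(4,1): flips 1 -> legal
(4,5): no bracket -> illegal
(5,0): no bracket -> illegal
(5,2): no bracket -> illegal
(5,3): no bracket -> illegal
(6,0): no bracket -> illegal
(6,1): no bracket -> illegal
(6,2): no bracket -> illegal
W mobility = 5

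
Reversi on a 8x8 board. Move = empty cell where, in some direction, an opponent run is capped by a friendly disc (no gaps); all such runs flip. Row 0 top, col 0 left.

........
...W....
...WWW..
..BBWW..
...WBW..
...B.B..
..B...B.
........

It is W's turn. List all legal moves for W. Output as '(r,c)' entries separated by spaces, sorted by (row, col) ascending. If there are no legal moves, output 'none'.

(2,1): flips 1 -> legal
(2,2): no bracket -> illegal
(3,1): flips 2 -> legal
(4,1): flips 1 -> legal
(4,2): flips 1 -> legal
(4,6): no bracket -> illegal
(5,1): no bracket -> illegal
(5,2): no bracket -> illegal
(5,4): flips 1 -> legal
(5,6): no bracket -> illegal
(5,7): no bracket -> illegal
(6,1): no bracket -> illegal
(6,3): flips 1 -> legal
(6,4): no bracket -> illegal
(6,5): flips 1 -> legal
(6,7): no bracket -> illegal
(7,1): flips 3 -> legal
(7,2): no bracket -> illegal
(7,3): no bracket -> illegal
(7,5): no bracket -> illegal
(7,6): no bracket -> illegal
(7,7): no bracket -> illegal

Answer: (2,1) (3,1) (4,1) (4,2) (5,4) (6,3) (6,5) (7,1)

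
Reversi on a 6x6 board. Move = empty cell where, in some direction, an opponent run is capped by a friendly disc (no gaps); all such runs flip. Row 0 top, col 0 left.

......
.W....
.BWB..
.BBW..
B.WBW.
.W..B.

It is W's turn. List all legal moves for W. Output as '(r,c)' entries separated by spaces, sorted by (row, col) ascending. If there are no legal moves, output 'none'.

(1,0): no bracket -> illegal
(1,2): no bracket -> illegal
(1,3): flips 1 -> legal
(1,4): no bracket -> illegal
(2,0): flips 2 -> legal
(2,4): flips 1 -> legal
(3,0): flips 2 -> legal
(3,4): no bracket -> illegal
(4,1): flips 2 -> legal
(4,5): no bracket -> illegal
(5,0): no bracket -> illegal
(5,2): no bracket -> illegal
(5,3): flips 1 -> legal
(5,5): no bracket -> illegal

Answer: (1,3) (2,0) (2,4) (3,0) (4,1) (5,3)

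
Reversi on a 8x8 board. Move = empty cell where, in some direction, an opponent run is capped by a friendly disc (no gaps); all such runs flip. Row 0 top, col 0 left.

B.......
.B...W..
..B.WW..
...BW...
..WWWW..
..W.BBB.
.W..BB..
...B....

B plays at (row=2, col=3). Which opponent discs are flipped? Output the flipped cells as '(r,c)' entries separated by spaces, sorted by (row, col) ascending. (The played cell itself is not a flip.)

Answer: (3,4) (4,5)

Derivation:
Dir NW: first cell '.' (not opp) -> no flip
Dir N: first cell '.' (not opp) -> no flip
Dir NE: first cell '.' (not opp) -> no flip
Dir W: first cell 'B' (not opp) -> no flip
Dir E: opp run (2,4) (2,5), next='.' -> no flip
Dir SW: first cell '.' (not opp) -> no flip
Dir S: first cell 'B' (not opp) -> no flip
Dir SE: opp run (3,4) (4,5) capped by B -> flip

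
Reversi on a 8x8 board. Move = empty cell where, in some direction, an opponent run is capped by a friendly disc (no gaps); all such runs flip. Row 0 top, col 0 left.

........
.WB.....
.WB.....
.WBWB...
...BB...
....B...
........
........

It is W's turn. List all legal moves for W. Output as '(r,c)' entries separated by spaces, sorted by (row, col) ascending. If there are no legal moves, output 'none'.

Answer: (0,3) (1,3) (2,3) (3,5) (5,3) (5,5) (6,5)

Derivation:
(0,1): no bracket -> illegal
(0,2): no bracket -> illegal
(0,3): flips 1 -> legal
(1,3): flips 2 -> legal
(2,3): flips 1 -> legal
(2,4): no bracket -> illegal
(2,5): no bracket -> illegal
(3,5): flips 1 -> legal
(4,1): no bracket -> illegal
(4,2): no bracket -> illegal
(4,5): no bracket -> illegal
(5,2): no bracket -> illegal
(5,3): flips 1 -> legal
(5,5): flips 1 -> legal
(6,3): no bracket -> illegal
(6,4): no bracket -> illegal
(6,5): flips 3 -> legal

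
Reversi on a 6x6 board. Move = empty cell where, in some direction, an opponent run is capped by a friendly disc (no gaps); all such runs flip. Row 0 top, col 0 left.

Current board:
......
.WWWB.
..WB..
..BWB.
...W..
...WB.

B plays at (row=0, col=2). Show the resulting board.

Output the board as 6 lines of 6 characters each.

Answer: ..B...
.WBWB.
..BB..
..BWB.
...W..
...WB.

Derivation:
Place B at (0,2); scan 8 dirs for brackets.
Dir NW: edge -> no flip
Dir N: edge -> no flip
Dir NE: edge -> no flip
Dir W: first cell '.' (not opp) -> no flip
Dir E: first cell '.' (not opp) -> no flip
Dir SW: opp run (1,1), next='.' -> no flip
Dir S: opp run (1,2) (2,2) capped by B -> flip
Dir SE: opp run (1,3), next='.' -> no flip
All flips: (1,2) (2,2)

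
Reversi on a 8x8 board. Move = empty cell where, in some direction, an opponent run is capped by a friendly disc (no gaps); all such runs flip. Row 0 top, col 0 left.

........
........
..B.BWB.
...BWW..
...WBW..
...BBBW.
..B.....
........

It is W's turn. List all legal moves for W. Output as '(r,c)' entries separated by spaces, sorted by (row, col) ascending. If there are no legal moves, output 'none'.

Answer: (1,3) (1,4) (1,7) (2,3) (2,7) (3,2) (5,2) (6,3) (6,4) (6,5) (7,1)

Derivation:
(1,1): no bracket -> illegal
(1,2): no bracket -> illegal
(1,3): flips 1 -> legal
(1,4): flips 1 -> legal
(1,5): no bracket -> illegal
(1,6): no bracket -> illegal
(1,7): flips 1 -> legal
(2,1): no bracket -> illegal
(2,3): flips 2 -> legal
(2,7): flips 1 -> legal
(3,1): no bracket -> illegal
(3,2): flips 1 -> legal
(3,6): no bracket -> illegal
(3,7): no bracket -> illegal
(4,2): no bracket -> illegal
(4,6): no bracket -> illegal
(5,1): no bracket -> illegal
(5,2): flips 3 -> legal
(6,1): no bracket -> illegal
(6,3): flips 2 -> legal
(6,4): flips 2 -> legal
(6,5): flips 2 -> legal
(6,6): no bracket -> illegal
(7,1): flips 3 -> legal
(7,2): no bracket -> illegal
(7,3): no bracket -> illegal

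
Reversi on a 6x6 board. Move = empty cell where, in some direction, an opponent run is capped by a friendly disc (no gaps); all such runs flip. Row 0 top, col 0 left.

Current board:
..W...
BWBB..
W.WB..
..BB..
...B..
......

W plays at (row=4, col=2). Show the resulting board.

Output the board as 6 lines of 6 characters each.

Answer: ..W...
BWBB..
W.WB..
..WB..
..WB..
......

Derivation:
Place W at (4,2); scan 8 dirs for brackets.
Dir NW: first cell '.' (not opp) -> no flip
Dir N: opp run (3,2) capped by W -> flip
Dir NE: opp run (3,3), next='.' -> no flip
Dir W: first cell '.' (not opp) -> no flip
Dir E: opp run (4,3), next='.' -> no flip
Dir SW: first cell '.' (not opp) -> no flip
Dir S: first cell '.' (not opp) -> no flip
Dir SE: first cell '.' (not opp) -> no flip
All flips: (3,2)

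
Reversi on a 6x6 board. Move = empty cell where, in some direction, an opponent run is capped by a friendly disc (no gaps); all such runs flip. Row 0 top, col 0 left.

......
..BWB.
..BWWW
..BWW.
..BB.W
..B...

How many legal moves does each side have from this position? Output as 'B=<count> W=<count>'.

-- B to move --
(0,2): no bracket -> illegal
(0,3): flips 3 -> legal
(0,4): flips 1 -> legal
(1,5): flips 2 -> legal
(3,5): flips 2 -> legal
(4,4): flips 3 -> legal
(5,4): no bracket -> illegal
(5,5): no bracket -> illegal
B mobility = 5
-- W to move --
(0,1): flips 1 -> legal
(0,2): no bracket -> illegal
(0,3): flips 1 -> legal
(0,4): flips 1 -> legal
(0,5): flips 1 -> legal
(1,1): flips 2 -> legal
(1,5): flips 1 -> legal
(2,1): flips 1 -> legal
(3,1): flips 2 -> legal
(4,1): flips 1 -> legal
(4,4): no bracket -> illegal
(5,1): flips 1 -> legal
(5,3): flips 1 -> legal
(5,4): no bracket -> illegal
W mobility = 11

Answer: B=5 W=11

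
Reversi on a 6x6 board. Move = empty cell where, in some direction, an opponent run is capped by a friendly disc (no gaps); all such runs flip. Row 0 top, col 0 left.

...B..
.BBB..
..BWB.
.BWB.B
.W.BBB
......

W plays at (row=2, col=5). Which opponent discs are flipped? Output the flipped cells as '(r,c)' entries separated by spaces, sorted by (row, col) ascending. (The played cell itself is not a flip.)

Dir NW: first cell '.' (not opp) -> no flip
Dir N: first cell '.' (not opp) -> no flip
Dir NE: edge -> no flip
Dir W: opp run (2,4) capped by W -> flip
Dir E: edge -> no flip
Dir SW: first cell '.' (not opp) -> no flip
Dir S: opp run (3,5) (4,5), next='.' -> no flip
Dir SE: edge -> no flip

Answer: (2,4)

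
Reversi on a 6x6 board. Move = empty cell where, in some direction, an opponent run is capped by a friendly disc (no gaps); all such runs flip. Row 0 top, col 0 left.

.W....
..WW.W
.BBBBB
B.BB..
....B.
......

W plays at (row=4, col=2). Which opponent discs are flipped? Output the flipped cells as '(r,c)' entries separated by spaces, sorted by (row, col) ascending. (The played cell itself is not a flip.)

Dir NW: first cell '.' (not opp) -> no flip
Dir N: opp run (3,2) (2,2) capped by W -> flip
Dir NE: opp run (3,3) (2,4) capped by W -> flip
Dir W: first cell '.' (not opp) -> no flip
Dir E: first cell '.' (not opp) -> no flip
Dir SW: first cell '.' (not opp) -> no flip
Dir S: first cell '.' (not opp) -> no flip
Dir SE: first cell '.' (not opp) -> no flip

Answer: (2,2) (2,4) (3,2) (3,3)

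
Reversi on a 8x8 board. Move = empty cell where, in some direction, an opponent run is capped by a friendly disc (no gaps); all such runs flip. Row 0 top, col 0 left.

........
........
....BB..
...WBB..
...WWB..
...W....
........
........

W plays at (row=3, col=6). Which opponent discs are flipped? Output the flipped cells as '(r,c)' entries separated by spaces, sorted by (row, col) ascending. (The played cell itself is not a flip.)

Dir NW: opp run (2,5), next='.' -> no flip
Dir N: first cell '.' (not opp) -> no flip
Dir NE: first cell '.' (not opp) -> no flip
Dir W: opp run (3,5) (3,4) capped by W -> flip
Dir E: first cell '.' (not opp) -> no flip
Dir SW: opp run (4,5), next='.' -> no flip
Dir S: first cell '.' (not opp) -> no flip
Dir SE: first cell '.' (not opp) -> no flip

Answer: (3,4) (3,5)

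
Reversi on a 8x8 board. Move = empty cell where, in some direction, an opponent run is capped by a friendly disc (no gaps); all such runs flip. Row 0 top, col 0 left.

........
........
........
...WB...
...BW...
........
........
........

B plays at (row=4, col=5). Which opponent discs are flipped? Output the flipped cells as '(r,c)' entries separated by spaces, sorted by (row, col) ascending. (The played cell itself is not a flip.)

Answer: (4,4)

Derivation:
Dir NW: first cell 'B' (not opp) -> no flip
Dir N: first cell '.' (not opp) -> no flip
Dir NE: first cell '.' (not opp) -> no flip
Dir W: opp run (4,4) capped by B -> flip
Dir E: first cell '.' (not opp) -> no flip
Dir SW: first cell '.' (not opp) -> no flip
Dir S: first cell '.' (not opp) -> no flip
Dir SE: first cell '.' (not opp) -> no flip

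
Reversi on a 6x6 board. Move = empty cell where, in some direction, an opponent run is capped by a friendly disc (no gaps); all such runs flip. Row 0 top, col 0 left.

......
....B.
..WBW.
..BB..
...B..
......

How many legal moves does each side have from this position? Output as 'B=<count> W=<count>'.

Answer: B=6 W=3

Derivation:
-- B to move --
(1,1): flips 1 -> legal
(1,2): flips 1 -> legal
(1,3): no bracket -> illegal
(1,5): flips 1 -> legal
(2,1): flips 1 -> legal
(2,5): flips 1 -> legal
(3,1): no bracket -> illegal
(3,4): flips 1 -> legal
(3,5): no bracket -> illegal
B mobility = 6
-- W to move --
(0,3): no bracket -> illegal
(0,4): flips 1 -> legal
(0,5): no bracket -> illegal
(1,2): no bracket -> illegal
(1,3): no bracket -> illegal
(1,5): no bracket -> illegal
(2,1): no bracket -> illegal
(2,5): no bracket -> illegal
(3,1): no bracket -> illegal
(3,4): no bracket -> illegal
(4,1): no bracket -> illegal
(4,2): flips 2 -> legal
(4,4): flips 1 -> legal
(5,2): no bracket -> illegal
(5,3): no bracket -> illegal
(5,4): no bracket -> illegal
W mobility = 3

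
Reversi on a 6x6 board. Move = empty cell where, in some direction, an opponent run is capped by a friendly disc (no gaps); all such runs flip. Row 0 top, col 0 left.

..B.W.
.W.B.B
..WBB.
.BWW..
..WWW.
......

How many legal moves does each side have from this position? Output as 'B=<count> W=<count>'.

Answer: B=6 W=6

Derivation:
-- B to move --
(0,0): no bracket -> illegal
(0,1): no bracket -> illegal
(0,3): no bracket -> illegal
(0,5): no bracket -> illegal
(1,0): no bracket -> illegal
(1,2): no bracket -> illegal
(1,4): no bracket -> illegal
(2,0): flips 1 -> legal
(2,1): flips 1 -> legal
(3,4): flips 2 -> legal
(3,5): no bracket -> illegal
(4,1): flips 1 -> legal
(4,5): no bracket -> illegal
(5,1): flips 2 -> legal
(5,2): no bracket -> illegal
(5,3): flips 3 -> legal
(5,4): no bracket -> illegal
(5,5): no bracket -> illegal
B mobility = 6
-- W to move --
(0,1): no bracket -> illegal
(0,3): flips 2 -> legal
(0,5): no bracket -> illegal
(1,2): no bracket -> illegal
(1,4): flips 1 -> legal
(2,0): flips 1 -> legal
(2,1): no bracket -> illegal
(2,5): flips 2 -> legal
(3,0): flips 1 -> legal
(3,4): no bracket -> illegal
(3,5): no bracket -> illegal
(4,0): flips 1 -> legal
(4,1): no bracket -> illegal
W mobility = 6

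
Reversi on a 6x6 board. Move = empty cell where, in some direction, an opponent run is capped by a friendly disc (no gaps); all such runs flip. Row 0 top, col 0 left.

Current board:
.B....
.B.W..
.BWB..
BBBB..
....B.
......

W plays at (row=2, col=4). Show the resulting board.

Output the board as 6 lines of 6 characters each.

Place W at (2,4); scan 8 dirs for brackets.
Dir NW: first cell 'W' (not opp) -> no flip
Dir N: first cell '.' (not opp) -> no flip
Dir NE: first cell '.' (not opp) -> no flip
Dir W: opp run (2,3) capped by W -> flip
Dir E: first cell '.' (not opp) -> no flip
Dir SW: opp run (3,3), next='.' -> no flip
Dir S: first cell '.' (not opp) -> no flip
Dir SE: first cell '.' (not opp) -> no flip
All flips: (2,3)

Answer: .B....
.B.W..
.BWWW.
BBBB..
....B.
......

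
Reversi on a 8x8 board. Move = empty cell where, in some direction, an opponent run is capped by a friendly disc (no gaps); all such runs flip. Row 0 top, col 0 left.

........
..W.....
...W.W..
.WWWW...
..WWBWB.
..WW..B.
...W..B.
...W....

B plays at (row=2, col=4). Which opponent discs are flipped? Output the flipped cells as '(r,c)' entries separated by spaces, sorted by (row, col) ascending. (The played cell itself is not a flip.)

Answer: (3,4)

Derivation:
Dir NW: first cell '.' (not opp) -> no flip
Dir N: first cell '.' (not opp) -> no flip
Dir NE: first cell '.' (not opp) -> no flip
Dir W: opp run (2,3), next='.' -> no flip
Dir E: opp run (2,5), next='.' -> no flip
Dir SW: opp run (3,3) (4,2), next='.' -> no flip
Dir S: opp run (3,4) capped by B -> flip
Dir SE: first cell '.' (not opp) -> no flip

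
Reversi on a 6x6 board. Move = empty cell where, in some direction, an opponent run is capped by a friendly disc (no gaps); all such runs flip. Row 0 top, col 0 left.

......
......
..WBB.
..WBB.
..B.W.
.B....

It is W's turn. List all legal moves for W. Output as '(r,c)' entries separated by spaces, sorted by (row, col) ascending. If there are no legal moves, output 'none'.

Answer: (1,4) (2,5) (3,5) (5,2)

Derivation:
(1,2): no bracket -> illegal
(1,3): no bracket -> illegal
(1,4): flips 3 -> legal
(1,5): no bracket -> illegal
(2,5): flips 2 -> legal
(3,1): no bracket -> illegal
(3,5): flips 2 -> legal
(4,0): no bracket -> illegal
(4,1): no bracket -> illegal
(4,3): no bracket -> illegal
(4,5): no bracket -> illegal
(5,0): no bracket -> illegal
(5,2): flips 1 -> legal
(5,3): no bracket -> illegal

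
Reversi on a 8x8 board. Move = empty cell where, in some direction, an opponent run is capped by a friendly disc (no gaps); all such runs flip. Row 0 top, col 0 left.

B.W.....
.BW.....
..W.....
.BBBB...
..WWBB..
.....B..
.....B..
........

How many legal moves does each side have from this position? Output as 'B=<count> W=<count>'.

Answer: B=6 W=9

Derivation:
-- B to move --
(0,1): no bracket -> illegal
(0,3): no bracket -> illegal
(1,3): flips 2 -> legal
(2,1): no bracket -> illegal
(2,3): no bracket -> illegal
(4,1): flips 2 -> legal
(5,1): flips 1 -> legal
(5,2): flips 2 -> legal
(5,3): flips 2 -> legal
(5,4): flips 1 -> legal
B mobility = 6
-- W to move --
(0,1): no bracket -> illegal
(1,0): flips 1 -> legal
(2,0): flips 2 -> legal
(2,1): flips 1 -> legal
(2,3): flips 1 -> legal
(2,4): flips 1 -> legal
(2,5): flips 1 -> legal
(3,0): no bracket -> illegal
(3,5): no bracket -> illegal
(3,6): no bracket -> illegal
(4,0): flips 1 -> legal
(4,1): no bracket -> illegal
(4,6): flips 2 -> legal
(5,3): no bracket -> illegal
(5,4): no bracket -> illegal
(5,6): no bracket -> illegal
(6,4): no bracket -> illegal
(6,6): flips 3 -> legal
(7,4): no bracket -> illegal
(7,5): no bracket -> illegal
(7,6): no bracket -> illegal
W mobility = 9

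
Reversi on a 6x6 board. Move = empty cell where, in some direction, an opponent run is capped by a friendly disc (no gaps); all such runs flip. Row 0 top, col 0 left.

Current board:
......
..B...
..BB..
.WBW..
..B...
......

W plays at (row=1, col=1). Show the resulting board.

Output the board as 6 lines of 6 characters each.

Place W at (1,1); scan 8 dirs for brackets.
Dir NW: first cell '.' (not opp) -> no flip
Dir N: first cell '.' (not opp) -> no flip
Dir NE: first cell '.' (not opp) -> no flip
Dir W: first cell '.' (not opp) -> no flip
Dir E: opp run (1,2), next='.' -> no flip
Dir SW: first cell '.' (not opp) -> no flip
Dir S: first cell '.' (not opp) -> no flip
Dir SE: opp run (2,2) capped by W -> flip
All flips: (2,2)

Answer: ......
.WB...
..WB..
.WBW..
..B...
......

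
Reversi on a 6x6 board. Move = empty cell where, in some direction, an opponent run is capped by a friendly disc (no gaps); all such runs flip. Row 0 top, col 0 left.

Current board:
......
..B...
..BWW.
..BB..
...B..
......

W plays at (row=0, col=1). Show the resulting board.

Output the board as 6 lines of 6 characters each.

Place W at (0,1); scan 8 dirs for brackets.
Dir NW: edge -> no flip
Dir N: edge -> no flip
Dir NE: edge -> no flip
Dir W: first cell '.' (not opp) -> no flip
Dir E: first cell '.' (not opp) -> no flip
Dir SW: first cell '.' (not opp) -> no flip
Dir S: first cell '.' (not opp) -> no flip
Dir SE: opp run (1,2) capped by W -> flip
All flips: (1,2)

Answer: .W....
..W...
..BWW.
..BB..
...B..
......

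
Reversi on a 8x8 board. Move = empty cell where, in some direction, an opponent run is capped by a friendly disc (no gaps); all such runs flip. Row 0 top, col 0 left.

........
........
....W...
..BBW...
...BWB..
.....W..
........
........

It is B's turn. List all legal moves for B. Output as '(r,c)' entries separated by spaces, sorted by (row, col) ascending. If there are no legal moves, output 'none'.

Answer: (1,5) (2,3) (2,5) (3,5) (6,5) (6,6)

Derivation:
(1,3): no bracket -> illegal
(1,4): no bracket -> illegal
(1,5): flips 1 -> legal
(2,3): flips 1 -> legal
(2,5): flips 1 -> legal
(3,5): flips 1 -> legal
(4,6): no bracket -> illegal
(5,3): no bracket -> illegal
(5,4): no bracket -> illegal
(5,6): no bracket -> illegal
(6,4): no bracket -> illegal
(6,5): flips 1 -> legal
(6,6): flips 2 -> legal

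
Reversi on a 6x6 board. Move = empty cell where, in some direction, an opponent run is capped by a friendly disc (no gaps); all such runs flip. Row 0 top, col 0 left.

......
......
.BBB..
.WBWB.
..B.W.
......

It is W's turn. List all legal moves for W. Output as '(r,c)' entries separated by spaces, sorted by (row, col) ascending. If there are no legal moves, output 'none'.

Answer: (1,1) (1,3) (2,4) (3,5) (5,1) (5,3)

Derivation:
(1,0): no bracket -> illegal
(1,1): flips 2 -> legal
(1,2): no bracket -> illegal
(1,3): flips 2 -> legal
(1,4): no bracket -> illegal
(2,0): no bracket -> illegal
(2,4): flips 1 -> legal
(2,5): no bracket -> illegal
(3,0): no bracket -> illegal
(3,5): flips 1 -> legal
(4,1): no bracket -> illegal
(4,3): no bracket -> illegal
(4,5): no bracket -> illegal
(5,1): flips 1 -> legal
(5,2): no bracket -> illegal
(5,3): flips 1 -> legal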